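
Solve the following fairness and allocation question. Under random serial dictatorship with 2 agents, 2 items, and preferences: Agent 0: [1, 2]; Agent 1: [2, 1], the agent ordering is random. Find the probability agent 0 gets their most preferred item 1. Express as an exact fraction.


Step 1: Agent 0 wants item 1
Step 2: There are 2 possible orderings of agents
Step 3: In 2 orderings, agent 0 gets item 1
Step 4: Probability = 2/2 = 1

1


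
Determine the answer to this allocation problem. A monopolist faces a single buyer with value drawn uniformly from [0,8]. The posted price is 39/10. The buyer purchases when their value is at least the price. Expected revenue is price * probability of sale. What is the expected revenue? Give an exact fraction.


Step 1: Posted price r = 39/10, value support [0,8]
Step 2: P(v >= r) = (8 - 39/10)/8 = 41/80
Step 3: Expected revenue = r * P(v >= r) = 39/10 * 41/80
Step 4: Revenue = 1599/800

1599/800


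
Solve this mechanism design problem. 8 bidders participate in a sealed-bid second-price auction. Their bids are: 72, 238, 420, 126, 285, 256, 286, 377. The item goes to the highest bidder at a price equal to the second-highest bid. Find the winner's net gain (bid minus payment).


Step 1: Sort bids in descending order: 420, 377, 286, 285, 256, 238, 126, 72
Step 2: The winning bid is the highest: 420
Step 3: The payment equals the second-highest bid: 377
Step 4: Surplus = winner's bid - payment = 420 - 377 = 43

43


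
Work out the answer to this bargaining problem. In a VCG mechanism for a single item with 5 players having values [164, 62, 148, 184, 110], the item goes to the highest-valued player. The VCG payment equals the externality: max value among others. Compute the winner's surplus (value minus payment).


Step 1: The winner is the agent with the highest value: agent 3 with value 184
Step 2: Values of other agents: [164, 62, 148, 110]
Step 3: VCG payment = max of others' values = 164
Step 4: Surplus = 184 - 164 = 20

20


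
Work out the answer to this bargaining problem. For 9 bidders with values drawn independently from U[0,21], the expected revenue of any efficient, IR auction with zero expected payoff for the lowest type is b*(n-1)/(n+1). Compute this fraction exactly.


Step 1: By Revenue Equivalence, expected revenue = b*(n-1)/(n+1)
Step 2: Substituting n = 9, b = 21
Step 3: Revenue = 21*(9-1)/(9+1) = 21*8/10
Step 4: Revenue = 168/10 = 84/5

84/5


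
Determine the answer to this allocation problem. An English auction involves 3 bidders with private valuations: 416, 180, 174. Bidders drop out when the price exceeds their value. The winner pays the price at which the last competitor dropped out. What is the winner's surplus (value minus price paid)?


Step 1: Identify the highest value: 416
Step 2: Identify the second-highest value: 180
Step 3: The final price = second-highest value = 180
Step 4: Surplus = 416 - 180 = 236

236


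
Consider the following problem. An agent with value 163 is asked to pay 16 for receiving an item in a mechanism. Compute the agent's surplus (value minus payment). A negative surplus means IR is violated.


Step 1: Surplus = value - payment = 163 - 16 = 147
Step 2: IR is satisfied (surplus >= 0)

147


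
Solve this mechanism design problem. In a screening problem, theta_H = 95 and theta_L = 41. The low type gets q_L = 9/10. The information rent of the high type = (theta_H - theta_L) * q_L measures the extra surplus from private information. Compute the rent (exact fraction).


Step 1: theta_H - theta_L = 95 - 41 = 54
Step 2: Information rent = (theta_H - theta_L) * q_L
Step 3: = 54 * 9/10
Step 4: = 243/5

243/5


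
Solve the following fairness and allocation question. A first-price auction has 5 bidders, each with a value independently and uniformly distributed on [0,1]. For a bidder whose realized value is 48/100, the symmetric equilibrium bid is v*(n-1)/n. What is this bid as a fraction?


Step 1: The symmetric BNE bidding function is b(v) = v * (n-1) / n
Step 2: Substitute v = 12/25 and n = 5
Step 3: b = 12/25 * 4/5
Step 4: b = 48/125

48/125


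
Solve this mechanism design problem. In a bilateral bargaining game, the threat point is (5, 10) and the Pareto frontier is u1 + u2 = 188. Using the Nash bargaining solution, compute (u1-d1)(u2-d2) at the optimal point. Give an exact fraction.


Step 1: The Nash solution splits surplus symmetrically above the disagreement point
Step 2: u1 = (total + d1 - d2)/2 = (188 + 5 - 10)/2 = 183/2
Step 3: u2 = (total - d1 + d2)/2 = (188 - 5 + 10)/2 = 193/2
Step 4: Nash product = (183/2 - 5) * (193/2 - 10)
Step 5: = 173/2 * 173/2 = 29929/4

29929/4


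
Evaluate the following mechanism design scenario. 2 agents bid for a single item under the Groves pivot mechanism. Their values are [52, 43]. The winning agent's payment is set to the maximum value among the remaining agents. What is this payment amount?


Step 1: The efficient winner is agent 0 with value 52
Step 2: Other agents' values: [43]
Step 3: Pivot payment = max(others) = 43
Step 4: The winner pays 43

43


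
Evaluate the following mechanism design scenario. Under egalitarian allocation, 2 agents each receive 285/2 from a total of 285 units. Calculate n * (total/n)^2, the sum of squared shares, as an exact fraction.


Step 1: Each agent's share = 285/2
Step 2: Square of each share = (285/2)^2 = 81225/4
Step 3: Sum of squares = 2 * 81225/4 = 81225/2

81225/2


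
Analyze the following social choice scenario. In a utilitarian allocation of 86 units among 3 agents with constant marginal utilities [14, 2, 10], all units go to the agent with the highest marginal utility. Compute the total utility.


Step 1: The marginal utilities are [14, 2, 10]
Step 2: The highest marginal utility is 14
Step 3: All 86 units go to that agent
Step 4: Total utility = 14 * 86 = 1204

1204


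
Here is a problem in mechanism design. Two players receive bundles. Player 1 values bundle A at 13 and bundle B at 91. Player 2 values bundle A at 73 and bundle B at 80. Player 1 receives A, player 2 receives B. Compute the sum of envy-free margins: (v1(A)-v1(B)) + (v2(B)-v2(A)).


Step 1: Player 1's margin = v1(A) - v1(B) = 13 - 91 = -78
Step 2: Player 2's margin = v2(B) - v2(A) = 80 - 73 = 7
Step 3: Total margin = -78 + 7 = -71

-71


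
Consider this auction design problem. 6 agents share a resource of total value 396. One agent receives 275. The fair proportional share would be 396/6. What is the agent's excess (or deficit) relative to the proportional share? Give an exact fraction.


Step 1: Proportional share = 396/6 = 66
Step 2: Agent's actual allocation = 275
Step 3: Excess = 275 - 66 = 209

209


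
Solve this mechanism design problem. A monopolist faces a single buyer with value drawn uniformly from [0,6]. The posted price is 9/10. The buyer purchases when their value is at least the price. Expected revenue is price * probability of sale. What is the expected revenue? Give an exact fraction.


Step 1: Posted price r = 9/10, value support [0,6]
Step 2: P(v >= r) = (6 - 9/10)/6 = 17/20
Step 3: Expected revenue = r * P(v >= r) = 9/10 * 17/20
Step 4: Revenue = 153/200

153/200


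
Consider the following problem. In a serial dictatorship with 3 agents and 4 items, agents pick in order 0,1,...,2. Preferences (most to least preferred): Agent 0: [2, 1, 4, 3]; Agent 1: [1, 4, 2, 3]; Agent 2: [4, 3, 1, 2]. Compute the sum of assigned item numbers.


Step 1: Agent 0 picks item 2
Step 2: Agent 1 picks item 1
Step 3: Agent 2 picks item 4
Step 4: Sum = 2 + 1 + 4 = 7

7


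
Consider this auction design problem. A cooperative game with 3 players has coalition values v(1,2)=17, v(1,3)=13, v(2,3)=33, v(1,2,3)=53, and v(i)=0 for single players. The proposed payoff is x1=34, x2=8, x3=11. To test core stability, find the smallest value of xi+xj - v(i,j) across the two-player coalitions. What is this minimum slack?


Step 1: Slack for coalition (1,2): x1+x2 - v12 = 42 - 17 = 25
Step 2: Slack for coalition (1,3): x1+x3 - v13 = 45 - 13 = 32
Step 3: Slack for coalition (2,3): x2+x3 - v23 = 19 - 33 = -14
Step 4: Minimum slack = min(25, 32, -14) = -14, attained by (2,3); coalition (2,3) can block (slack < 0), so the allocation is not in the core

-14


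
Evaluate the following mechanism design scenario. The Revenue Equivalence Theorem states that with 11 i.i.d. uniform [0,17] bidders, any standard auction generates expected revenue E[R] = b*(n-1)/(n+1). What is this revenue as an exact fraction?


Step 1: By Revenue Equivalence, expected revenue = b*(n-1)/(n+1)
Step 2: Substituting n = 11, b = 17
Step 3: Revenue = 17*(11-1)/(11+1) = 17*10/12
Step 4: Revenue = 170/12 = 85/6

85/6


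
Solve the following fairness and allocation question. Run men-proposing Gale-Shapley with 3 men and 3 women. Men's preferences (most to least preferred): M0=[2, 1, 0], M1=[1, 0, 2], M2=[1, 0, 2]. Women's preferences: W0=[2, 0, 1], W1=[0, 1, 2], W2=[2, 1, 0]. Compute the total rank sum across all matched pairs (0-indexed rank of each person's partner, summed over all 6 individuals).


Step 1: Run Gale-Shapley (men propose, women hold best offer):
  M0 proposes to W2; she accepts
  M1 proposes to W1; she accepts
  M2 proposes to W1; rejected
  M2 proposes to W0; she accepts
Step 2: Final matching: W0-M2, W1-M1, W2-M0
Step 3: 0-indexed ranks (man's rank of his match, then woman's): 1 + 0 + 0 + 1 + 0 + 2
Step 4: Total rank sum = 4

4


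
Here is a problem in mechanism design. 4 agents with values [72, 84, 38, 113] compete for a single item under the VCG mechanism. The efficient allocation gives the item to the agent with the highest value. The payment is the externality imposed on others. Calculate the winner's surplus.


Step 1: The winner is the agent with the highest value: agent 3 with value 113
Step 2: Values of other agents: [72, 84, 38]
Step 3: VCG payment = max of others' values = 84
Step 4: Surplus = 113 - 84 = 29

29


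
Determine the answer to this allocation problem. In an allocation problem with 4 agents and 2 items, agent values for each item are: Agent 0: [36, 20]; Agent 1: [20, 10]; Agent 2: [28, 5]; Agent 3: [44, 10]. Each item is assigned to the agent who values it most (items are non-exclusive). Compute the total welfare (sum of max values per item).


Step 1: For each item, find the maximum value among all agents.
Step 2: Item 0 -> Agent 3 (value 44)
Step 3: Item 1 -> Agent 0 (value 20)
Step 4: Total welfare = 44 + 20 = 64

64


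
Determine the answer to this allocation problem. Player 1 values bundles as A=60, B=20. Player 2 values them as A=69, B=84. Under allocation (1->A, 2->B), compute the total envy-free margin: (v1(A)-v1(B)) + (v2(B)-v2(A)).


Step 1: Player 1's margin = v1(A) - v1(B) = 60 - 20 = 40
Step 2: Player 2's margin = v2(B) - v2(A) = 84 - 69 = 15
Step 3: Total margin = 40 + 15 = 55

55


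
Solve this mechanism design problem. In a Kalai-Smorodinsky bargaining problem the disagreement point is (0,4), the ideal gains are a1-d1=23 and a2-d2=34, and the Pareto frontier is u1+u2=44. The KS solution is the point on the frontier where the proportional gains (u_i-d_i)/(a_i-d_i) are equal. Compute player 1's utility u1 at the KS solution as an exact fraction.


Step 1: At the KS point, (u1-d1)/r1 = (u2-d2)/r2 = t and u1+u2 = 44
Step 2: u1 = d1 + r1*t and u2 = d2 + r2*t, so (d1 + r1*t) + (d2 + r2*t) = 44
Step 3: t = (44 - 0 - 4)/(23 + 34) = 40/57
Step 4: u1 = d1 + r1*t = 0 + 23 * 40/57 = 920/57
Step 5: (Check: u2 = d2 + r2*t = 1588/57; u1+u2 = 920/57 + 1588/57 = 44, on the frontier.)

920/57


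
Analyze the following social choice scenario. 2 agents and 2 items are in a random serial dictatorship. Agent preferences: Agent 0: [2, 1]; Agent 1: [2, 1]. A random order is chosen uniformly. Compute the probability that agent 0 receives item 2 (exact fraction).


Step 1: Agent 0 wants item 2
Step 2: There are 2 possible orderings of agents
Step 3: In 1 orderings, agent 0 gets item 2
Step 4: Probability = 1/2

1/2


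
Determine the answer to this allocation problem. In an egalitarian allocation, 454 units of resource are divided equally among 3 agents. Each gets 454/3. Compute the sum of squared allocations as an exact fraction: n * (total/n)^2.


Step 1: Each agent's share = 454/3
Step 2: Square of each share = (454/3)^2 = 206116/9
Step 3: Sum of squares = 3 * 206116/9 = 206116/3

206116/3


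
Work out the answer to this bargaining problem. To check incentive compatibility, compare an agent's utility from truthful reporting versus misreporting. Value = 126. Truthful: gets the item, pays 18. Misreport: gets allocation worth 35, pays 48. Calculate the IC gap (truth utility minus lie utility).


Step 1: U(truth) = value - payment = 126 - 18 = 108
Step 2: U(lie) = allocation - payment = 35 - 48 = -13
Step 3: IC gap = 108 - (-13) = 121

121


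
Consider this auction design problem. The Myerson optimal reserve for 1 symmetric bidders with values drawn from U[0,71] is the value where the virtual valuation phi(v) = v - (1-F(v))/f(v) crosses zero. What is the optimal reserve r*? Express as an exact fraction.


Step 1: For U[0,71], F(v) = v/71 and f(v) = 1/71
Step 2: phi(v) = v - (1 - v/71)/(1/71) = v - (71 - v) = 2v - 71
Step 3: Set phi(r*) = 0: 2r* - 71 = 0
Step 4: r* = 71/2 (the number of bidders n = 1 does not enter)

71/2


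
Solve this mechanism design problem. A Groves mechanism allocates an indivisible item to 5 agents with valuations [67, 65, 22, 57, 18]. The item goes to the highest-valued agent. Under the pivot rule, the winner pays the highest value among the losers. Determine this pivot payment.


Step 1: The efficient winner is agent 0 with value 67
Step 2: Other agents' values: [65, 22, 57, 18]
Step 3: Pivot payment = max(others) = 65
Step 4: The winner pays 65

65


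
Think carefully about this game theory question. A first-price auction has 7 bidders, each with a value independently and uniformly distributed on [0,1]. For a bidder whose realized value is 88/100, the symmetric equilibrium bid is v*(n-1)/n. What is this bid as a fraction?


Step 1: The symmetric BNE bidding function is b(v) = v * (n-1) / n
Step 2: Substitute v = 22/25 and n = 7
Step 3: b = 22/25 * 6/7
Step 4: b = 132/175

132/175


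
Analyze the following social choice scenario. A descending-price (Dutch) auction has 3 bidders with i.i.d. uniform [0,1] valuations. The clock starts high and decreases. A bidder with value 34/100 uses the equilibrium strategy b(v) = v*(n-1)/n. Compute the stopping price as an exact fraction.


Step 1: Dutch auctions are strategically equivalent to first-price auctions
Step 2: The equilibrium bid is b(v) = v*(n-1)/n
Step 3: b = 17/50 * 2/3
Step 4: b = 17/75

17/75


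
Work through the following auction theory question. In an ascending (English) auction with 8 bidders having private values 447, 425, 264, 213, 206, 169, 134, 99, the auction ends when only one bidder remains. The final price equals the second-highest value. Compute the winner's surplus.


Step 1: Identify the highest value: 447
Step 2: Identify the second-highest value: 425
Step 3: The final price = second-highest value = 425
Step 4: Surplus = 447 - 425 = 22

22


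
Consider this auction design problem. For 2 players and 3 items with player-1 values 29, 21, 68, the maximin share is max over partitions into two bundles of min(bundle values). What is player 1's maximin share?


Step 1: Item values = 29, 21, 68
Step 2: Enumerate all 2-bundle partitions and take the smaller bundle:
  Partition 1: {29} vs {21,68} -> bundles 29, 89; min = 29
  Partition 2: {21} vs {29,68} -> bundles 21, 97; min = 21
  Partition 3: {68} vs {29,21} -> bundles 68, 50; min = 50
Step 3: MMS = max(29, 21, 50) = 50

50


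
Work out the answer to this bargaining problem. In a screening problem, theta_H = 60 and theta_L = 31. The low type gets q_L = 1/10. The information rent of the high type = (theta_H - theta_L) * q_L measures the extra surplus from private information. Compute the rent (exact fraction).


Step 1: theta_H - theta_L = 60 - 31 = 29
Step 2: Information rent = (theta_H - theta_L) * q_L
Step 3: = 29 * 1/10
Step 4: = 29/10

29/10


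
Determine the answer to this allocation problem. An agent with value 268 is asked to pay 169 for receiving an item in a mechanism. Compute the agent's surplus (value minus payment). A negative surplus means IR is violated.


Step 1: Surplus = value - payment = 268 - 169 = 99
Step 2: IR is satisfied (surplus >= 0)

99


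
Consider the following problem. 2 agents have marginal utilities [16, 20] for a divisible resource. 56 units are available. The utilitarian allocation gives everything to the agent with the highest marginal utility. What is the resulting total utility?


Step 1: The marginal utilities are [16, 20]
Step 2: The highest marginal utility is 20
Step 3: All 56 units go to that agent
Step 4: Total utility = 20 * 56 = 1120

1120


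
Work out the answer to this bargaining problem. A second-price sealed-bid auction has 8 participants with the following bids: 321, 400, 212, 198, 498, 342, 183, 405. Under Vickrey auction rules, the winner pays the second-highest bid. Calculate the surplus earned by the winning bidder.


Step 1: Sort bids in descending order: 498, 405, 400, 342, 321, 212, 198, 183
Step 2: The winning bid is the highest: 498
Step 3: The payment equals the second-highest bid: 405
Step 4: Surplus = winner's bid - payment = 498 - 405 = 93

93


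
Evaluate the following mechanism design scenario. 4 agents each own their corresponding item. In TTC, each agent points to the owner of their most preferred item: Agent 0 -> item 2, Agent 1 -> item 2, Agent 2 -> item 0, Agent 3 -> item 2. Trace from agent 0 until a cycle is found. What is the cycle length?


Step 1: Trace the pointer graph from agent 0: 0 -> 2 -> 0
Step 2: A cycle is detected when we revisit agent 0
Step 3: The cycle is: 0 -> 2 -> 0
Step 4: Cycle length = 2

2


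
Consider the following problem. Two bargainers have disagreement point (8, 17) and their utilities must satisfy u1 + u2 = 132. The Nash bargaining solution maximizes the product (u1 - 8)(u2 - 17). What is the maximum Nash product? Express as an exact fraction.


Step 1: The Nash solution splits surplus symmetrically above the disagreement point
Step 2: u1 = (total + d1 - d2)/2 = (132 + 8 - 17)/2 = 123/2
Step 3: u2 = (total - d1 + d2)/2 = (132 - 8 + 17)/2 = 141/2
Step 4: Nash product = (123/2 - 8) * (141/2 - 17)
Step 5: = 107/2 * 107/2 = 11449/4

11449/4


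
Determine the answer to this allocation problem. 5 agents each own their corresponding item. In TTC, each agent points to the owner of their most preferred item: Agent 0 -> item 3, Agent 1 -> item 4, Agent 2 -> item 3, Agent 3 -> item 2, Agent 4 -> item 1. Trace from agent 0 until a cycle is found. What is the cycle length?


Step 1: Trace the pointer graph from agent 0: 0 -> 3 -> 2 -> 3
Step 2: A cycle is detected when we revisit agent 3
Step 3: The cycle is: 3 -> 2 -> 3
Step 4: Cycle length = 2

2


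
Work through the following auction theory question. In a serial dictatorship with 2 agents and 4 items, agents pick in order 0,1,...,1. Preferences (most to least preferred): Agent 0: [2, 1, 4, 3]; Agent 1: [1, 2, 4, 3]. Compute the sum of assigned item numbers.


Step 1: Agent 0 picks item 2
Step 2: Agent 1 picks item 1
Step 3: Sum = 2 + 1 = 3

3


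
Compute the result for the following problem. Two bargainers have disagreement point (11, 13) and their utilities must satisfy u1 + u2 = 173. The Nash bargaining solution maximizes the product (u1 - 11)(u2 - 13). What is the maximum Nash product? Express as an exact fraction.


Step 1: The Nash solution splits surplus symmetrically above the disagreement point
Step 2: u1 = (total + d1 - d2)/2 = (173 + 11 - 13)/2 = 171/2
Step 3: u2 = (total - d1 + d2)/2 = (173 - 11 + 13)/2 = 175/2
Step 4: Nash product = (171/2 - 11) * (175/2 - 13)
Step 5: = 149/2 * 149/2 = 22201/4

22201/4


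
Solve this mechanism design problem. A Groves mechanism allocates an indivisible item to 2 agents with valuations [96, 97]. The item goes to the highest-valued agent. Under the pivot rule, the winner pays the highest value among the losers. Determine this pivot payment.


Step 1: The efficient winner is agent 1 with value 97
Step 2: Other agents' values: [96]
Step 3: Pivot payment = max(others) = 96
Step 4: The winner pays 96

96


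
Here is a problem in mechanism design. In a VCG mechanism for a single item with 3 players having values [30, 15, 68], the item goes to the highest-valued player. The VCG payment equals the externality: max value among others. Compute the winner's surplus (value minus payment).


Step 1: The winner is the agent with the highest value: agent 2 with value 68
Step 2: Values of other agents: [30, 15]
Step 3: VCG payment = max of others' values = 30
Step 4: Surplus = 68 - 30 = 38

38


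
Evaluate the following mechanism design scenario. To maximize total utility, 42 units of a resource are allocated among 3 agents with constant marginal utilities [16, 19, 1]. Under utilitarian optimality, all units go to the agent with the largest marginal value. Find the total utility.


Step 1: The marginal utilities are [16, 19, 1]
Step 2: The highest marginal utility is 19
Step 3: All 42 units go to that agent
Step 4: Total utility = 19 * 42 = 798

798


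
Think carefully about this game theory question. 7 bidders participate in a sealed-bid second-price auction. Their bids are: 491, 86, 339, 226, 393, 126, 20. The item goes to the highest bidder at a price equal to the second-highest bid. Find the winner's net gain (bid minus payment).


Step 1: Sort bids in descending order: 491, 393, 339, 226, 126, 86, 20
Step 2: The winning bid is the highest: 491
Step 3: The payment equals the second-highest bid: 393
Step 4: Surplus = winner's bid - payment = 491 - 393 = 98

98


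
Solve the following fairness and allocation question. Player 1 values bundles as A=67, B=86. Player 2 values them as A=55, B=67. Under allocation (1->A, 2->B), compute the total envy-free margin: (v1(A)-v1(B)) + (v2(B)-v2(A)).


Step 1: Player 1's margin = v1(A) - v1(B) = 67 - 86 = -19
Step 2: Player 2's margin = v2(B) - v2(A) = 67 - 55 = 12
Step 3: Total margin = -19 + 12 = -7

-7


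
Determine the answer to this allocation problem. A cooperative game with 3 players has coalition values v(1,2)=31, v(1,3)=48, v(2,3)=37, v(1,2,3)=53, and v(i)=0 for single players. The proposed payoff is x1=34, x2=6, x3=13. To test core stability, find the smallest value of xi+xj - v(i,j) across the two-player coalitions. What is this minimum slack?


Step 1: Slack for coalition (1,2): x1+x2 - v12 = 40 - 31 = 9
Step 2: Slack for coalition (1,3): x1+x3 - v13 = 47 - 48 = -1
Step 3: Slack for coalition (2,3): x2+x3 - v23 = 19 - 37 = -18
Step 4: Minimum slack = min(9, -1, -18) = -18, attained by (2,3); coalition (2,3) can block (slack < 0), so the allocation is not in the core

-18


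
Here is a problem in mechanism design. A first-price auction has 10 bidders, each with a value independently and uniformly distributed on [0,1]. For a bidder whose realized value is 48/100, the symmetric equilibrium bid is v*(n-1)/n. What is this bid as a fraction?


Step 1: The symmetric BNE bidding function is b(v) = v * (n-1) / n
Step 2: Substitute v = 12/25 and n = 10
Step 3: b = 12/25 * 9/10
Step 4: b = 54/125

54/125


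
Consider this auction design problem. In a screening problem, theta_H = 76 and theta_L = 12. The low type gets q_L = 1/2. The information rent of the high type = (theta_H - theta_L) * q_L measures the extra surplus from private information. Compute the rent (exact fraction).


Step 1: theta_H - theta_L = 76 - 12 = 64
Step 2: Information rent = (theta_H - theta_L) * q_L
Step 3: = 64 * 1/2
Step 4: = 32

32


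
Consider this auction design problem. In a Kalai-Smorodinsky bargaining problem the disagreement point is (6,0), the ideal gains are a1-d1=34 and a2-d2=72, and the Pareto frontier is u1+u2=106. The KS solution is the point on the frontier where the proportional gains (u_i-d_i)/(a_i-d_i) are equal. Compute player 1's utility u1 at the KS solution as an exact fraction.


Step 1: At the KS point, (u1-d1)/r1 = (u2-d2)/r2 = t and u1+u2 = 106
Step 2: u1 = d1 + r1*t and u2 = d2 + r2*t, so (d1 + r1*t) + (d2 + r2*t) = 106
Step 3: t = (106 - 6 - 0)/(34 + 72) = 100/106 = 50/53
Step 4: u1 = d1 + r1*t = 6 + 34 * 50/53 = 2018/53
Step 5: (Check: u2 = d2 + r2*t = 3600/53; u1+u2 = 2018/53 + 3600/53 = 106, on the frontier.)

2018/53


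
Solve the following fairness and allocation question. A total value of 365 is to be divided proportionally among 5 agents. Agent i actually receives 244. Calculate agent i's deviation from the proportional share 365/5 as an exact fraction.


Step 1: Proportional share = 365/5 = 73
Step 2: Agent's actual allocation = 244
Step 3: Excess = 244 - 73 = 171

171


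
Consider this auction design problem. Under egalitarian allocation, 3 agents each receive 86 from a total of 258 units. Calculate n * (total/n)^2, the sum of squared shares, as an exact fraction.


Step 1: Each agent's share = 258/3 = 86
Step 2: Square of each share = (86)^2 = 7396
Step 3: Sum of squares = 3 * 7396 = 22188

22188


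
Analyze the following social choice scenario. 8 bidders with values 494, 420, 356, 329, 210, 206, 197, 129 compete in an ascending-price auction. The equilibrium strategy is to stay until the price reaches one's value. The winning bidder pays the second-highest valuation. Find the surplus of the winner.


Step 1: Identify the highest value: 494
Step 2: Identify the second-highest value: 420
Step 3: The final price = second-highest value = 420
Step 4: Surplus = 494 - 420 = 74

74


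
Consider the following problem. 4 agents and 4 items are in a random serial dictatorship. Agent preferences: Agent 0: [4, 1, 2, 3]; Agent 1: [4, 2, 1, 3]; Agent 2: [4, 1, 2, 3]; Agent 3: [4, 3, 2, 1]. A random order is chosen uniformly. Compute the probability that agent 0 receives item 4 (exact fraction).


Step 1: Agent 0 wants item 4
Step 2: There are 24 possible orderings of agents
Step 3: In 6 orderings, agent 0 gets item 4
Step 4: Probability = 6/24 = 1/4

1/4


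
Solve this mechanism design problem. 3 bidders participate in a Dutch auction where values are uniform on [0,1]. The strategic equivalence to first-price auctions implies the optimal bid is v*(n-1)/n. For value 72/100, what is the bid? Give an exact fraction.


Step 1: Dutch auctions are strategically equivalent to first-price auctions
Step 2: The equilibrium bid is b(v) = v*(n-1)/n
Step 3: b = 18/25 * 2/3
Step 4: b = 12/25

12/25


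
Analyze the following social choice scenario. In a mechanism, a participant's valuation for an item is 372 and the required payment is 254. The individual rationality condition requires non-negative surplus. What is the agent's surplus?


Step 1: Surplus = value - payment = 372 - 254 = 118
Step 2: IR is satisfied (surplus >= 0)

118


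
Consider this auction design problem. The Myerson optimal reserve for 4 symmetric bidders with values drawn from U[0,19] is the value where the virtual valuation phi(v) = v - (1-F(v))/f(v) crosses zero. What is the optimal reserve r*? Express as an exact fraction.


Step 1: For U[0,19], F(v) = v/19 and f(v) = 1/19
Step 2: phi(v) = v - (1 - v/19)/(1/19) = v - (19 - v) = 2v - 19
Step 3: Set phi(r*) = 0: 2r* - 19 = 0
Step 4: r* = 19/2 (the number of bidders n = 4 does not enter)

19/2


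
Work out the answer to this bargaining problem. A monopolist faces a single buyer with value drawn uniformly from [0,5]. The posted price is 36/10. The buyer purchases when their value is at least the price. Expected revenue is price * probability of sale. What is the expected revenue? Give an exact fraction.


Step 1: Posted price r = 18/5, value support [0,5]
Step 2: P(v >= r) = (5 - 18/5)/5 = 7/25
Step 3: Expected revenue = r * P(v >= r) = 18/5 * 7/25
Step 4: Revenue = 126/125

126/125


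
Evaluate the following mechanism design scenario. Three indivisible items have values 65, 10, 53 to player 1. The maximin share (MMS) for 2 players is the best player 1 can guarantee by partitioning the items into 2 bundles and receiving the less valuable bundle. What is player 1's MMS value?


Step 1: Item values = 65, 10, 53
Step 2: Enumerate all 2-bundle partitions and take the smaller bundle:
  Partition 1: {65} vs {10,53} -> bundles 65, 63; min = 63
  Partition 2: {10} vs {65,53} -> bundles 10, 118; min = 10
  Partition 3: {53} vs {65,10} -> bundles 53, 75; min = 53
Step 3: MMS = max(63, 10, 53) = 63

63


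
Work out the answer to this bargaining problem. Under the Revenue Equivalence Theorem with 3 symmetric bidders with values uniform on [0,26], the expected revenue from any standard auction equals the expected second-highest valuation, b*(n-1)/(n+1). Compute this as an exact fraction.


Step 1: By Revenue Equivalence, expected revenue = b*(n-1)/(n+1)
Step 2: Substituting n = 3, b = 26
Step 3: Revenue = 26*(3-1)/(3+1) = 26*2/4
Step 4: Revenue = 52/4 = 13

13


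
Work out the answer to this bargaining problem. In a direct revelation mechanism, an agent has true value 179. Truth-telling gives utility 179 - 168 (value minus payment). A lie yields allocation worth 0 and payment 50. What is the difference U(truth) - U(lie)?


Step 1: U(truth) = value - payment = 179 - 168 = 11
Step 2: U(lie) = allocation - payment = 0 - 50 = -50
Step 3: IC gap = 11 - (-50) = 61

61


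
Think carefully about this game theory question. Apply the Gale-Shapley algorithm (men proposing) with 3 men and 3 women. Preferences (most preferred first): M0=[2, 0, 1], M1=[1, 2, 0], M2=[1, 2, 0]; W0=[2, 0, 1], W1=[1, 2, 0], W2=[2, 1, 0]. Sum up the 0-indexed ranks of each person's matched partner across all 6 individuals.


Step 1: Run Gale-Shapley (men propose, women hold best offer):
  M0 proposes to W2; she accepts
  M1 proposes to W1; she accepts
  M2 proposes to W1; rejected
  M2 proposes to W2; she switches from M0
  M0 proposes to W0; she accepts
Step 2: Final matching: W0-M0, W1-M1, W2-M2
Step 3: 0-indexed ranks (man's rank of his match, then woman's): 1 + 1 + 0 + 0 + 1 + 0
Step 4: Total rank sum = 3

3


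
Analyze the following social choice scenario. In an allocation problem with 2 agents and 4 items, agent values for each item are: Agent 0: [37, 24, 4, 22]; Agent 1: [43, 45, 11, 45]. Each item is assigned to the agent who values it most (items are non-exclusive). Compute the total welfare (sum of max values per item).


Step 1: For each item, find the maximum value among all agents.
Step 2: Item 0 -> Agent 1 (value 43)
Step 3: Item 1 -> Agent 1 (value 45)
Step 4: Item 2 -> Agent 1 (value 11)
Step 5: Item 3 -> Agent 1 (value 45)
Step 6: Total welfare = 43 + 45 + 11 + 45 = 144

144


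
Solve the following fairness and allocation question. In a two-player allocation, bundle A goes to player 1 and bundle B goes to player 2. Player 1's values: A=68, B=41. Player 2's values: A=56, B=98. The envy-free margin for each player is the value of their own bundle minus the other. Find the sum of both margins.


Step 1: Player 1's margin = v1(A) - v1(B) = 68 - 41 = 27
Step 2: Player 2's margin = v2(B) - v2(A) = 98 - 56 = 42
Step 3: Total margin = 27 + 42 = 69

69


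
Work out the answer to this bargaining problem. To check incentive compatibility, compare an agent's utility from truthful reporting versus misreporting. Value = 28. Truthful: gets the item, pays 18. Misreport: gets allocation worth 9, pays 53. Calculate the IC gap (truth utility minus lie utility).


Step 1: U(truth) = value - payment = 28 - 18 = 10
Step 2: U(lie) = allocation - payment = 9 - 53 = -44
Step 3: IC gap = 10 - (-44) = 54

54


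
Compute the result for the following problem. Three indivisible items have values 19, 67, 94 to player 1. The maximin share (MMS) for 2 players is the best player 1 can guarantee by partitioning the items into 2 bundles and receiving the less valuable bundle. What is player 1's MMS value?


Step 1: Item values = 19, 67, 94
Step 2: Enumerate all 2-bundle partitions and take the smaller bundle:
  Partition 1: {19} vs {67,94} -> bundles 19, 161; min = 19
  Partition 2: {67} vs {19,94} -> bundles 67, 113; min = 67
  Partition 3: {94} vs {19,67} -> bundles 94, 86; min = 86
Step 3: MMS = max(19, 67, 86) = 86

86


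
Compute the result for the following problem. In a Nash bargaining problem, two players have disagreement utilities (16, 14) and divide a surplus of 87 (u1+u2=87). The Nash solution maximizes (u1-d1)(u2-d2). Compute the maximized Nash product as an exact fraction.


Step 1: The Nash solution splits surplus symmetrically above the disagreement point
Step 2: u1 = (total + d1 - d2)/2 = (87 + 16 - 14)/2 = 89/2
Step 3: u2 = (total - d1 + d2)/2 = (87 - 16 + 14)/2 = 85/2
Step 4: Nash product = (89/2 - 16) * (85/2 - 14)
Step 5: = 57/2 * 57/2 = 3249/4

3249/4


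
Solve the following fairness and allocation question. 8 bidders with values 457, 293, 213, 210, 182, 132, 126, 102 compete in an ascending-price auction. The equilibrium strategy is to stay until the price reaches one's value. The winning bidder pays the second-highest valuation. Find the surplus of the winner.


Step 1: Identify the highest value: 457
Step 2: Identify the second-highest value: 293
Step 3: The final price = second-highest value = 293
Step 4: Surplus = 457 - 293 = 164

164


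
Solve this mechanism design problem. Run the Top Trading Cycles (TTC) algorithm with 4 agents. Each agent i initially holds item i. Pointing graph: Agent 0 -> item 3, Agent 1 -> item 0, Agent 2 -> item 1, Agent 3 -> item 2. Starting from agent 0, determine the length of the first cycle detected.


Step 1: Trace the pointer graph from agent 0: 0 -> 3 -> 2 -> 1 -> 0
Step 2: A cycle is detected when we revisit agent 0
Step 3: The cycle is: 0 -> 3 -> 2 -> 1 -> 0
Step 4: Cycle length = 4

4


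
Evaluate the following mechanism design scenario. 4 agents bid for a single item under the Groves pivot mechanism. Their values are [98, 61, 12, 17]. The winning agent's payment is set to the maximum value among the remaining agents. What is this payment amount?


Step 1: The efficient winner is agent 0 with value 98
Step 2: Other agents' values: [61, 12, 17]
Step 3: Pivot payment = max(others) = 61
Step 4: The winner pays 61

61


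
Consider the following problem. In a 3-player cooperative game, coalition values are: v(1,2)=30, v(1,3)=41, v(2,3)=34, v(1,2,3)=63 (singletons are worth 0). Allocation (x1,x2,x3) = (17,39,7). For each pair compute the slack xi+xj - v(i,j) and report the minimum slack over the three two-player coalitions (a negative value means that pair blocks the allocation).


Step 1: Slack for coalition (1,2): x1+x2 - v12 = 56 - 30 = 26
Step 2: Slack for coalition (1,3): x1+x3 - v13 = 24 - 41 = -17
Step 3: Slack for coalition (2,3): x2+x3 - v23 = 46 - 34 = 12
Step 4: Minimum slack = min(26, -17, 12) = -17, attained by (1,3); coalition (1,3) can block (slack < 0), so the allocation is not in the core

-17


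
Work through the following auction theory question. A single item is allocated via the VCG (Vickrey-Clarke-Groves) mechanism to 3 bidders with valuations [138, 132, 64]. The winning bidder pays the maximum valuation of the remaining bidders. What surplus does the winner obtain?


Step 1: The winner is the agent with the highest value: agent 0 with value 138
Step 2: Values of other agents: [132, 64]
Step 3: VCG payment = max of others' values = 132
Step 4: Surplus = 138 - 132 = 6

6


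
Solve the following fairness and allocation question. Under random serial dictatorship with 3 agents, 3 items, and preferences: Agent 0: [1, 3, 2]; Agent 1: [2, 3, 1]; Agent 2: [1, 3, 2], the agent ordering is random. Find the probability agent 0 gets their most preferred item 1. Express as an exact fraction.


Step 1: Agent 0 wants item 1
Step 2: There are 6 possible orderings of agents
Step 3: In 3 orderings, agent 0 gets item 1
Step 4: Probability = 3/6 = 1/2

1/2


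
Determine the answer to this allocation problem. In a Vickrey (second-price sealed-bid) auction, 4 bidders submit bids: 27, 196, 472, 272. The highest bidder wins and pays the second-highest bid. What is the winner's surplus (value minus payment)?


Step 1: Sort bids in descending order: 472, 272, 196, 27
Step 2: The winning bid is the highest: 472
Step 3: The payment equals the second-highest bid: 272
Step 4: Surplus = winner's bid - payment = 472 - 272 = 200

200


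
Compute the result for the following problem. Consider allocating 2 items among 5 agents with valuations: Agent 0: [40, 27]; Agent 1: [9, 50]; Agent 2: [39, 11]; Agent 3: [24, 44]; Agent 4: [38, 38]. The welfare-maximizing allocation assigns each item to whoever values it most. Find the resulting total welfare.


Step 1: For each item, find the maximum value among all agents.
Step 2: Item 0 -> Agent 0 (value 40)
Step 3: Item 1 -> Agent 1 (value 50)
Step 4: Total welfare = 40 + 50 = 90

90


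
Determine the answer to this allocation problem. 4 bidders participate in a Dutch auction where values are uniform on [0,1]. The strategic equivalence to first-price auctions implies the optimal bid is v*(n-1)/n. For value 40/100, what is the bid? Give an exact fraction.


Step 1: Dutch auctions are strategically equivalent to first-price auctions
Step 2: The equilibrium bid is b(v) = v*(n-1)/n
Step 3: b = 2/5 * 3/4
Step 4: b = 3/10

3/10


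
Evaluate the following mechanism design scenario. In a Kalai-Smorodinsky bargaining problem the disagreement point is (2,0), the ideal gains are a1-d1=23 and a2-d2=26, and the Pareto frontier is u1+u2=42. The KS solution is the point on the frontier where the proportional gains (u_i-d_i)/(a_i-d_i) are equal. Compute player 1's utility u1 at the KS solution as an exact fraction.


Step 1: At the KS point, (u1-d1)/r1 = (u2-d2)/r2 = t and u1+u2 = 42
Step 2: u1 = d1 + r1*t and u2 = d2 + r2*t, so (d1 + r1*t) + (d2 + r2*t) = 42
Step 3: t = (42 - 2 - 0)/(23 + 26) = 40/49
Step 4: u1 = d1 + r1*t = 2 + 23 * 40/49 = 1018/49
Step 5: (Check: u2 = d2 + r2*t = 1040/49; u1+u2 = 1018/49 + 1040/49 = 42, on the frontier.)

1018/49


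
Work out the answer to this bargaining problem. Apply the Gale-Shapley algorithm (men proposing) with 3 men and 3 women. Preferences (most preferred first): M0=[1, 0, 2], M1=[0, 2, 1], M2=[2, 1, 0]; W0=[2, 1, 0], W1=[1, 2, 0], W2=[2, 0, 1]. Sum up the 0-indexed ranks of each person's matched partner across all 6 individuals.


Step 1: Run Gale-Shapley (men propose, women hold best offer):
  M0 proposes to W1; she accepts
  M1 proposes to W0; she accepts
  M2 proposes to W2; she accepts
Step 2: Final matching: W0-M1, W1-M0, W2-M2
Step 3: 0-indexed ranks (man's rank of his match, then woman's): 0 + 1 + 0 + 2 + 0 + 0
Step 4: Total rank sum = 3

3


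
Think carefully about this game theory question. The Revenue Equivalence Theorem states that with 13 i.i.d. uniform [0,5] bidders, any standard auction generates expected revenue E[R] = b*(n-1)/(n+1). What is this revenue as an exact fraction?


Step 1: By Revenue Equivalence, expected revenue = b*(n-1)/(n+1)
Step 2: Substituting n = 13, b = 5
Step 3: Revenue = 5*(13-1)/(13+1) = 5*12/14
Step 4: Revenue = 60/14 = 30/7

30/7


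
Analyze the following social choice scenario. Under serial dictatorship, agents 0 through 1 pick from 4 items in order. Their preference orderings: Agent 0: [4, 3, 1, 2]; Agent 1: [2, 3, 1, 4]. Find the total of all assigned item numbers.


Step 1: Agent 0 picks item 4
Step 2: Agent 1 picks item 2
Step 3: Sum = 4 + 2 = 6

6


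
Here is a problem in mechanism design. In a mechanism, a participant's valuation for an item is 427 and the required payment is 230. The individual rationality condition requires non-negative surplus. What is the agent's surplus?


Step 1: Surplus = value - payment = 427 - 230 = 197
Step 2: IR is satisfied (surplus >= 0)

197


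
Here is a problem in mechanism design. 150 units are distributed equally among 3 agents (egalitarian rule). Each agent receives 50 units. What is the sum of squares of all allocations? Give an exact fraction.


Step 1: Each agent's share = 150/3 = 50
Step 2: Square of each share = (50)^2 = 2500
Step 3: Sum of squares = 3 * 2500 = 7500

7500
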